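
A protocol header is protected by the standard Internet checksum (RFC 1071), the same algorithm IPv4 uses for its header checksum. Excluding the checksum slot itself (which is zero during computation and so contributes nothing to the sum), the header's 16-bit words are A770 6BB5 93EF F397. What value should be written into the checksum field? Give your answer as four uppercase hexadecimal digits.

6552

One's-complement addition (fold any carry out of bit 15 back into bit 0):
  0xA770 + 0x6BB5 = 0x11325 → wrap carry → 0x1326
  0x1326 + 0x93EF = 0x0A715
  0xA715 + 0xF397 = 0x19AAC → wrap carry → 0x9AAD
One's-complement sum = 0x9AAD.
Checksum = ~0x9AAD & 0xFFFF = 0x6552.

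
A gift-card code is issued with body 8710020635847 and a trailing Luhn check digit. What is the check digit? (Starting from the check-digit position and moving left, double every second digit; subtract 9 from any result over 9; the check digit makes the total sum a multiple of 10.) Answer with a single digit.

Partial digits right→left: 7 4 8 5 3 6 0 2 0 0 1 7 8
Double every second digit counting from the check-digit position (so the 1st, 3rd, 5th, ... of the partial from the right).
  doubled (with −9 where >9): 5 7 6 0 0 2 7 → sum 27
  kept as-is: 4 5 6 2 0 7 → sum 24
Total = 27 + 24 = 51.
Check digit = (10 − (51 mod 10)) mod 10 = 9.

9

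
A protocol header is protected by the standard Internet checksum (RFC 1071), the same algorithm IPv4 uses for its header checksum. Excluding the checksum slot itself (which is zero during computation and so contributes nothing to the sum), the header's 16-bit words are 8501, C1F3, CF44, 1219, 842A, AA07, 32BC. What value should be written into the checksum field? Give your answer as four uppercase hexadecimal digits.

76BE

One's-complement addition (fold any carry out of bit 15 back into bit 0):
  0x8501 + 0xC1F3 = 0x146F4 → wrap carry → 0x46F5
  0x46F5 + 0xCF44 = 0x11639 → wrap carry → 0x163A
  0x163A + 0x1219 = 0x02853
  0x2853 + 0x842A = 0x0AC7D
  0xAC7D + 0xAA07 = 0x15684 → wrap carry → 0x5685
  0x5685 + 0x32BC = 0x08941
One's-complement sum = 0x8941.
Checksum = ~0x8941 & 0xFFFF = 0x76BE.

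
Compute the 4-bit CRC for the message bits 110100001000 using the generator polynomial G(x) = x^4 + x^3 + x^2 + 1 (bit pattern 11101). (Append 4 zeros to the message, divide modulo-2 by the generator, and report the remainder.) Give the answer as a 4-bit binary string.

Append 4 zeros: 1101000010000000. Divide by 11101 (XOR where the leading bit is 1):
  pos 0: 11010 XOR 11101 = 00111
  pos 2: 11100 XOR 11101 = 00001
  pos 6: 10100 XOR 11101 = 01001
  pos 7: 10010 XOR 11101 = 01111
  pos 8: 11110 XOR 11101 = 00011
  pos 11: 11000 XOR 11101 = 00101
Remainder (last 4 bits) = 0101. This is the CRC / FCS.

0101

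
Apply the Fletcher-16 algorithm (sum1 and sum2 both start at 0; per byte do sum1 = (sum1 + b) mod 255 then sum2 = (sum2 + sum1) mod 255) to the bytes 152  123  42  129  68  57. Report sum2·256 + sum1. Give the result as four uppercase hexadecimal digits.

Running sums (mod 255):
  after byte 0 (152): sum1=152, sum2=152
  after byte 1 (123): sum1=20, sum2=172
  after byte 2 (42): sum1=62, sum2=234
  after byte 3 (129): sum1=191, sum2=170
  after byte 4 (68): sum1=4, sum2=174
  after byte 5 (57): sum1=61, sum2=235
Checksum = sum2·256 + sum1 = 235·256 + 61 = 60221 = 0xEB3D.

EB3D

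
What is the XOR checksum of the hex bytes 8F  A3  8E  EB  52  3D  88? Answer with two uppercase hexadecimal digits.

XOR the bytes together:
  start with 0x8F
  0x8F ⊕ 0xA3 = 0x2C
  0x2C ⊕ 0x8E = 0xA2
  0xA2 ⊕ 0xEB = 0x49
  0x49 ⊕ 0x52 = 0x1B
  0x1B ⊕ 0x3D = 0x26
  0x26 ⊕ 0x88 = 0xAE

AE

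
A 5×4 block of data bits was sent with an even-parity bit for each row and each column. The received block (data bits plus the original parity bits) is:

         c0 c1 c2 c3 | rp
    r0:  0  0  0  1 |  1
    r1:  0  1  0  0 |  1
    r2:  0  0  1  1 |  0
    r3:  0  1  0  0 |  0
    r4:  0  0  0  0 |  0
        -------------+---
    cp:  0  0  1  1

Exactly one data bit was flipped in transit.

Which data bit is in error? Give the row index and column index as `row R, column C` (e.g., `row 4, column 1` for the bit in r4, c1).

Recompute each row's even parity and compare to rp:
  r0: data parity 1, sent rp 1 → ok
  r1: data parity 1, sent rp 1 → ok
  r2: data parity 0, sent rp 0 → ok
  r3: data parity 1, sent rp 0 → mismatch
  r4: data parity 0, sent rp 0 → ok
Recompute each column's even parity and compare to cp:
  c0: data parity 0, sent cp 0 → ok
  c1: data parity 0, sent cp 0 → ok
  c2: data parity 1, sent cp 1 → ok
  c3: data parity 0, sent cp 1 → mismatch
Exactly one row (r3) and one column (c3) fail → the flipped bit is at their intersection.

row 3, column 3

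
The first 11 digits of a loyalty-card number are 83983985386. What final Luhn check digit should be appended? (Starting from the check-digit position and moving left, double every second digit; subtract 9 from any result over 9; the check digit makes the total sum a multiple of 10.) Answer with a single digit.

9

Partial digits right→left: 6 8 3 5 8 9 3 8 9 3 8
Double every second digit counting from the check-digit position (so the 1st, 3rd, 5th, ... of the partial from the right).
  doubled (with −9 where >9): 3 6 7 6 9 7 → sum 38
  kept as-is: 8 5 9 8 3 → sum 33
Total = 38 + 33 = 71.
Check digit = (10 − (71 mod 10)) mod 10 = 9.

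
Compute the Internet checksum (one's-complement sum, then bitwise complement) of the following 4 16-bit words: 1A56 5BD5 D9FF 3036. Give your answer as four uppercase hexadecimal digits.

One's-complement addition (fold any carry out of bit 15 back into bit 0):
  0x1A56 + 0x5BD5 = 0x0762B
  0x762B + 0xD9FF = 0x1502A → wrap carry → 0x502B
  0x502B + 0x3036 = 0x08061
One's-complement sum = 0x8061.
Checksum = ~0x8061 & 0xFFFF = 0x7F9E.

7F9E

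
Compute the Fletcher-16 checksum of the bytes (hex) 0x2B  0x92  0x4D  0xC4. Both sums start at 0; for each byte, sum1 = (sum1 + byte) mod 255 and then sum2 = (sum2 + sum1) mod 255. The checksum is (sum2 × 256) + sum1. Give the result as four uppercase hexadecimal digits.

C3CF

Running sums (mod 255):
  after byte 0 (0x2B): sum1=43, sum2=43
  after byte 1 (0x92): sum1=189, sum2=232
  after byte 2 (0x4D): sum1=11, sum2=243
  after byte 3 (0xC4): sum1=207, sum2=195
Checksum = sum2·256 + sum1 = 195·256 + 207 = 50127 = 0xC3CF.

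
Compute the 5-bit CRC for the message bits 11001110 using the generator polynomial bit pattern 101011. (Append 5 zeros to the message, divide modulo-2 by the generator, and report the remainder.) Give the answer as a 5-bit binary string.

Append 5 zeros: 1100111000000. Divide by 101011 (XOR where the leading bit is 1):
  pos 0: 110011 XOR 101011 = 011000
  pos 1: 110001 XOR 101011 = 011010
  pos 2: 110100 XOR 101011 = 011111
  pos 3: 111110 XOR 101011 = 010101
  pos 4: 101010 XOR 101011 = 000001
Remainder (last 5 bits) = 01000. This is the CRC / FCS.

01000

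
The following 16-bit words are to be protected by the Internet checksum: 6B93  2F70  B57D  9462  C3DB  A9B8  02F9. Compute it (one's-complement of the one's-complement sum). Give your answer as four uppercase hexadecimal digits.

One's-complement addition (fold any carry out of bit 15 back into bit 0):
  0x6B93 + 0x2F70 = 0x09B03
  0x9B03 + 0xB57D = 0x15080 → wrap carry → 0x5081
  0x5081 + 0x9462 = 0x0E4E3
  0xE4E3 + 0xC3DB = 0x1A8BE → wrap carry → 0xA8BF
  0xA8BF + 0xA9B8 = 0x15277 → wrap carry → 0x5278
  0x5278 + 0x02F9 = 0x05571
One's-complement sum = 0x5571.
Checksum = ~0x5571 & 0xFFFF = 0xAA8E.

AA8E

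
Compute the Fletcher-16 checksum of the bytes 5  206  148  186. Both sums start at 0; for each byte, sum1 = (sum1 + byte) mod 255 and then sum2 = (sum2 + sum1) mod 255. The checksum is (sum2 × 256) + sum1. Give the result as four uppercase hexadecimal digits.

Running sums (mod 255):
  after byte 0 (5): sum1=5, sum2=5
  after byte 1 (206): sum1=211, sum2=216
  after byte 2 (148): sum1=104, sum2=65
  after byte 3 (186): sum1=35, sum2=100
Checksum = sum2·256 + sum1 = 100·256 + 35 = 25635 = 0x6423.

6423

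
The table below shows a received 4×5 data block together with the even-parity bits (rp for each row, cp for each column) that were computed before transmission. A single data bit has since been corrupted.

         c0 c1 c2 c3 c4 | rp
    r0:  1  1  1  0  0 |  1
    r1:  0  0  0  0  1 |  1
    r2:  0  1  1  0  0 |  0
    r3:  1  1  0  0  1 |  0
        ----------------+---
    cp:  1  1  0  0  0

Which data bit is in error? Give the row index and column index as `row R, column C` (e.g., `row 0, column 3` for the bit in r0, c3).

Recompute each row's even parity and compare to rp:
  r0: data parity 1, sent rp 1 → ok
  r1: data parity 1, sent rp 1 → ok
  r2: data parity 0, sent rp 0 → ok
  r3: data parity 1, sent rp 0 → mismatch
Recompute each column's even parity and compare to cp:
  c0: data parity 0, sent cp 1 → mismatch
  c1: data parity 1, sent cp 1 → ok
  c2: data parity 0, sent cp 0 → ok
  c3: data parity 0, sent cp 0 → ok
  c4: data parity 0, sent cp 0 → ok
Exactly one row (r3) and one column (c0) fail → the flipped bit is at their intersection.

row 3, column 0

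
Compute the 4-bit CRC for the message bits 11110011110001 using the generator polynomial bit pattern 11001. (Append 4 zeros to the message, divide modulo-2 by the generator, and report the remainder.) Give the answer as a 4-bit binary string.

1110

Append 4 zeros: 111100111100010000. Divide by 11001 (XOR where the leading bit is 1):
  pos 0: 11110 XOR 11001 = 00111
  pos 2: 11101 XOR 11001 = 00100
  pos 4: 10011 XOR 11001 = 01010
  pos 5: 10101 XOR 11001 = 01100
  pos 6: 11000 XOR 11001 = 00001
  pos 10: 10010 XOR 11001 = 01011
  pos 11: 10110 XOR 11001 = 01111
  pos 12: 11110 XOR 11001 = 00111
Remainder (last 4 bits) = 1110. This is the CRC / FCS.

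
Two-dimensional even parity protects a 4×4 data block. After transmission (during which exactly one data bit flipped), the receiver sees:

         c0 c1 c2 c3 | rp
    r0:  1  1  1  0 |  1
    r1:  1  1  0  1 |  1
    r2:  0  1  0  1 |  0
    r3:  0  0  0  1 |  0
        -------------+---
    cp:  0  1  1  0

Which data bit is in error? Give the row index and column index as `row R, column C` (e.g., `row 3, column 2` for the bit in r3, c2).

row 3, column 3

Recompute each row's even parity and compare to rp:
  r0: data parity 1, sent rp 1 → ok
  r1: data parity 1, sent rp 1 → ok
  r2: data parity 0, sent rp 0 → ok
  r3: data parity 1, sent rp 0 → mismatch
Recompute each column's even parity and compare to cp:
  c0: data parity 0, sent cp 0 → ok
  c1: data parity 1, sent cp 1 → ok
  c2: data parity 1, sent cp 1 → ok
  c3: data parity 1, sent cp 0 → mismatch
Exactly one row (r3) and one column (c3) fail → the flipped bit is at their intersection.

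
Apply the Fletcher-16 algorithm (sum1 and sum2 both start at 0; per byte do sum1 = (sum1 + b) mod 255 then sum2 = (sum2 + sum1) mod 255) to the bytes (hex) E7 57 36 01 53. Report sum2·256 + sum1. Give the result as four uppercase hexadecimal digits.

DCC9

Running sums (mod 255):
  after byte 0 (E7): sum1=231, sum2=231
  after byte 1 (57): sum1=63, sum2=39
  after byte 2 (36): sum1=117, sum2=156
  after byte 3 (01): sum1=118, sum2=19
  after byte 4 (53): sum1=201, sum2=220
Checksum = sum2·256 + sum1 = 220·256 + 201 = 56521 = 0xDCC9.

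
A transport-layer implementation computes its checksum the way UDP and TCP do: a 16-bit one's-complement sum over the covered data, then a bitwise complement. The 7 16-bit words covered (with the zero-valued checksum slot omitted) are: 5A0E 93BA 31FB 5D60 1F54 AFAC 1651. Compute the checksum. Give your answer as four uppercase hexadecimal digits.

9D89

One's-complement addition (fold any carry out of bit 15 back into bit 0):
  0x5A0E + 0x93BA = 0x0EDC8
  0xEDC8 + 0x31FB = 0x11FC3 → wrap carry → 0x1FC4
  0x1FC4 + 0x5D60 = 0x07D24
  0x7D24 + 0x1F54 = 0x09C78
  0x9C78 + 0xAFAC = 0x14C24 → wrap carry → 0x4C25
  0x4C25 + 0x1651 = 0x06276
One's-complement sum = 0x6276.
Checksum = ~0x6276 & 0xFFFF = 0x9D89.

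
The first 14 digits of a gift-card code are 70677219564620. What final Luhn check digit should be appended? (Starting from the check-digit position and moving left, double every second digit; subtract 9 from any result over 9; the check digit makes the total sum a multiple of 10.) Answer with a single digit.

Partial digits right→left: 0 2 6 4 6 5 9 1 2 7 7 6 0 7
Double every second digit counting from the check-digit position (so the 1st, 3rd, 5th, ... of the partial from the right).
  doubled (with −9 where >9): 0 3 3 9 4 5 0 → sum 24
  kept as-is: 2 4 5 1 7 6 7 → sum 32
Total = 24 + 32 = 56.
Check digit = (10 − (56 mod 10)) mod 10 = 4.

4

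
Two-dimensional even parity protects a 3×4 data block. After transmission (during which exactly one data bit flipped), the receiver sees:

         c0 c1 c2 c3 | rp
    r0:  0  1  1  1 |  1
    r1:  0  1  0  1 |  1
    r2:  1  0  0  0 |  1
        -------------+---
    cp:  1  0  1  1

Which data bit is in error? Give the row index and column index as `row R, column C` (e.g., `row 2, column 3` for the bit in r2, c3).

Recompute each row's even parity and compare to rp:
  r0: data parity 1, sent rp 1 → ok
  r1: data parity 0, sent rp 1 → mismatch
  r2: data parity 1, sent rp 1 → ok
Recompute each column's even parity and compare to cp:
  c0: data parity 1, sent cp 1 → ok
  c1: data parity 0, sent cp 0 → ok
  c2: data parity 1, sent cp 1 → ok
  c3: data parity 0, sent cp 1 → mismatch
Exactly one row (r1) and one column (c3) fail → the flipped bit is at their intersection.

row 1, column 3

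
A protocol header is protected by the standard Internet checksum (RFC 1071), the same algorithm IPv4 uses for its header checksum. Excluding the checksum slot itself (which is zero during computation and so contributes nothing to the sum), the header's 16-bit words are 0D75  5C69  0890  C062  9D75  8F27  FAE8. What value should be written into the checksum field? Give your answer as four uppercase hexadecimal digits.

A5A8

One's-complement addition (fold any carry out of bit 15 back into bit 0):
  0x0D75 + 0x5C69 = 0x069DE
  0x69DE + 0x0890 = 0x0726E
  0x726E + 0xC062 = 0x132D0 → wrap carry → 0x32D1
  0x32D1 + 0x9D75 = 0x0D046
  0xD046 + 0x8F27 = 0x15F6D → wrap carry → 0x5F6E
  0x5F6E + 0xFAE8 = 0x15A56 → wrap carry → 0x5A57
One's-complement sum = 0x5A57.
Checksum = ~0x5A57 & 0xFFFF = 0xA5A8.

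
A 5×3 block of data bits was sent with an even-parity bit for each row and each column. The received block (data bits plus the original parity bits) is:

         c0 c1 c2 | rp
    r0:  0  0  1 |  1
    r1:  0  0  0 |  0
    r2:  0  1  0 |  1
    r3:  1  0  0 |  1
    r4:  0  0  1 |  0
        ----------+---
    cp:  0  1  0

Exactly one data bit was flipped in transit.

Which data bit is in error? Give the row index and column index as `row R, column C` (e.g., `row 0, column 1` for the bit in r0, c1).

Recompute each row's even parity and compare to rp:
  r0: data parity 1, sent rp 1 → ok
  r1: data parity 0, sent rp 0 → ok
  r2: data parity 1, sent rp 1 → ok
  r3: data parity 1, sent rp 1 → ok
  r4: data parity 1, sent rp 0 → mismatch
Recompute each column's even parity and compare to cp:
  c0: data parity 1, sent cp 0 → mismatch
  c1: data parity 1, sent cp 1 → ok
  c2: data parity 0, sent cp 0 → ok
Exactly one row (r4) and one column (c0) fail → the flipped bit is at their intersection.

row 4, column 0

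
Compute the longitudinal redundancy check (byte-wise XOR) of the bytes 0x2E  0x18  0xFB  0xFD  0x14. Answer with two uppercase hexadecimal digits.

XOR the bytes together:
  start with 0x2E
  0x2E ⊕ 0x18 = 0x36
  0x36 ⊕ 0xFB = 0xCD
  0xCD ⊕ 0xFD = 0x30
  0x30 ⊕ 0x14 = 0x24

24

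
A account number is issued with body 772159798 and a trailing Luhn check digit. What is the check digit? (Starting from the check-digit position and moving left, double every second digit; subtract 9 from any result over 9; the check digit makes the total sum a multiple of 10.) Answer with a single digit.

2

Partial digits right→left: 8 9 7 9 5 1 2 7 7
Double every second digit counting from the check-digit position (so the 1st, 3rd, 5th, ... of the partial from the right).
  doubled (with −9 where >9): 7 5 1 4 5 → sum 22
  kept as-is: 9 9 1 7 → sum 26
Total = 22 + 26 = 48.
Check digit = (10 − (48 mod 10)) mod 10 = 2.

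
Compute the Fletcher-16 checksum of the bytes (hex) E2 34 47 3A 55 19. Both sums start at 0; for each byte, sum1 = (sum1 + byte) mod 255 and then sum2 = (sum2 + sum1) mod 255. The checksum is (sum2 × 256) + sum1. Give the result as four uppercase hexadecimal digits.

E507

Running sums (mod 255):
  after byte 0 (E2): sum1=226, sum2=226
  after byte 1 (34): sum1=23, sum2=249
  after byte 2 (47): sum1=94, sum2=88
  after byte 3 (3A): sum1=152, sum2=240
  after byte 4 (55): sum1=237, sum2=222
  after byte 5 (19): sum1=7, sum2=229
Checksum = sum2·256 + sum1 = 229·256 + 7 = 58631 = 0xE507.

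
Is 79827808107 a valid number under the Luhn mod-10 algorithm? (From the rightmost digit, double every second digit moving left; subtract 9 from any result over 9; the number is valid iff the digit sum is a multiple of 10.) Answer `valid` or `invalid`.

From the right, keep odd positions and double even positions (subtract 9 from any doubled value over 9):
  doubled (positions 2,4,...): 0 7 7 4 9 → sum 27
  kept (positions 1,3,...): 7 1 0 7 8 7 → sum 30
Total = 57.
57 mod 10 = 7, so the number is invalid.

invalid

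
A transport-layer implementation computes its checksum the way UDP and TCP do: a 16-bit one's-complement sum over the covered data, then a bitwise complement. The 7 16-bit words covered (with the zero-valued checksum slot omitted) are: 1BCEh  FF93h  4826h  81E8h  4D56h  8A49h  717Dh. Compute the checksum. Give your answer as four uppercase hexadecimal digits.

D171

One's-complement addition (fold any carry out of bit 15 back into bit 0):
  0x1BCE + 0xFF93 = 0x11B61 → wrap carry → 0x1B62
  0x1B62 + 0x4826 = 0x06388
  0x6388 + 0x81E8 = 0x0E570
  0xE570 + 0x4D56 = 0x132C6 → wrap carry → 0x32C7
  0x32C7 + 0x8A49 = 0x0BD10
  0xBD10 + 0x717D = 0x12E8D → wrap carry → 0x2E8E
One's-complement sum = 0x2E8E.
Checksum = ~0x2E8E & 0xFFFF = 0xD171.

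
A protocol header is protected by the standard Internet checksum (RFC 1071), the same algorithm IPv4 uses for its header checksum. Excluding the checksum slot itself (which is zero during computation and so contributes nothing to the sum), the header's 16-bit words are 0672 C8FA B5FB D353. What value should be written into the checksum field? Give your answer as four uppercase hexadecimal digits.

A743

One's-complement addition (fold any carry out of bit 15 back into bit 0):
  0x0672 + 0xC8FA = 0x0CF6C
  0xCF6C + 0xB5FB = 0x18567 → wrap carry → 0x8568
  0x8568 + 0xD353 = 0x158BB → wrap carry → 0x58BC
One's-complement sum = 0x58BC.
Checksum = ~0x58BC & 0xFFFF = 0xA743.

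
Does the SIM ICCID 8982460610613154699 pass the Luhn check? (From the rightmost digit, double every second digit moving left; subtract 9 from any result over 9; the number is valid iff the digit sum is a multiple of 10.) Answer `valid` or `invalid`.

valid

From the right, keep odd positions and double even positions (subtract 9 from any doubled value over 9):
  doubled (positions 2,4,...): 9 8 2 2 0 3 3 4 9 → sum 40
  kept (positions 1,3,...): 9 6 5 3 6 1 0 4 8 8 → sum 50
Total = 90.
90 mod 10 = 0, so the number is valid.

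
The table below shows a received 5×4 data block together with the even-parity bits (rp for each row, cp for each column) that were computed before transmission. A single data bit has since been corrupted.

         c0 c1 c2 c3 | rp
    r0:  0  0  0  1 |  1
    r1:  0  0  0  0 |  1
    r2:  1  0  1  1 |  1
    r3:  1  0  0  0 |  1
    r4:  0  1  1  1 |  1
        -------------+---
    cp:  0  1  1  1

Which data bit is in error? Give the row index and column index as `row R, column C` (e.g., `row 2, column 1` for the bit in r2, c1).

Recompute each row's even parity and compare to rp:
  r0: data parity 1, sent rp 1 → ok
  r1: data parity 0, sent rp 1 → mismatch
  r2: data parity 1, sent rp 1 → ok
  r3: data parity 1, sent rp 1 → ok
  r4: data parity 1, sent rp 1 → ok
Recompute each column's even parity and compare to cp:
  c0: data parity 0, sent cp 0 → ok
  c1: data parity 1, sent cp 1 → ok
  c2: data parity 0, sent cp 1 → mismatch
  c3: data parity 1, sent cp 1 → ok
Exactly one row (r1) and one column (c2) fail → the flipped bit is at their intersection.

row 1, column 2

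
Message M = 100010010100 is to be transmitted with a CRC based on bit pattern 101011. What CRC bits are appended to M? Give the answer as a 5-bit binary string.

Append 5 zeros: 10001001010000000. Divide by 101011 (XOR where the leading bit is 1):
  pos 0: 100010 XOR 101011 = 001001
  pos 2: 100101 XOR 101011 = 001110
  pos 4: 111001 XOR 101011 = 010010
  pos 5: 100100 XOR 101011 = 001111
  pos 7: 111100 XOR 101011 = 010111
  pos 8: 101110 XOR 101011 = 000101
  pos 11: 101000 XOR 101011 = 000011
Remainder (last 5 bits) = 00011. This is the CRC / FCS.

00011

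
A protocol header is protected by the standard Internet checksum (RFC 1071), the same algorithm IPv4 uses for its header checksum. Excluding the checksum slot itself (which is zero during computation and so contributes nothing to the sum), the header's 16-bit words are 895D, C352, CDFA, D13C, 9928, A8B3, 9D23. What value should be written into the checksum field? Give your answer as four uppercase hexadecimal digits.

3518

One's-complement addition (fold any carry out of bit 15 back into bit 0):
  0x895D + 0xC352 = 0x14CAF → wrap carry → 0x4CB0
  0x4CB0 + 0xCDFA = 0x11AAA → wrap carry → 0x1AAB
  0x1AAB + 0xD13C = 0x0EBE7
  0xEBE7 + 0x9928 = 0x1850F → wrap carry → 0x8510
  0x8510 + 0xA8B3 = 0x12DC3 → wrap carry → 0x2DC4
  0x2DC4 + 0x9D23 = 0x0CAE7
One's-complement sum = 0xCAE7.
Checksum = ~0xCAE7 & 0xFFFF = 0x3518.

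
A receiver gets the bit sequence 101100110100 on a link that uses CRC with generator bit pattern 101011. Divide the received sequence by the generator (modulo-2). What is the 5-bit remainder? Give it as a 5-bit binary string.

00000

Modulo-2 division of 101100110100 by 101011:
  pos 0: 101100 XOR 101011 = 000111
  pos 3: 111110 XOR 101011 = 010101
  pos 4: 101011 XOR 101011 = 000000
Remainder = 00000 (zero — the frame passes the CRC check).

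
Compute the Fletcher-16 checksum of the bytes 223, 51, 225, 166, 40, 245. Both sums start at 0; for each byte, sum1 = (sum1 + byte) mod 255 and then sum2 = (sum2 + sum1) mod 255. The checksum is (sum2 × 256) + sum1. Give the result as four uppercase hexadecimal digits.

01B9

Running sums (mod 255):
  after byte 0 (223): sum1=223, sum2=223
  after byte 1 (51): sum1=19, sum2=242
  after byte 2 (225): sum1=244, sum2=231
  after byte 3 (166): sum1=155, sum2=131
  after byte 4 (40): sum1=195, sum2=71
  after byte 5 (245): sum1=185, sum2=1
Checksum = sum2·256 + sum1 = 1·256 + 185 = 441 = 0x01B9.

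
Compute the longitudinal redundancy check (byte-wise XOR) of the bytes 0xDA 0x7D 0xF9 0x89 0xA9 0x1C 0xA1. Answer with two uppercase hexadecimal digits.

XOR the bytes together:
  start with 0xDA
  0xDA ⊕ 0x7D = 0xA7
  0xA7 ⊕ 0xF9 = 0x5E
  0x5E ⊕ 0x89 = 0xD7
  0xD7 ⊕ 0xA9 = 0x7E
  0x7E ⊕ 0x1C = 0x62
  0x62 ⊕ 0xA1 = 0xC3

C3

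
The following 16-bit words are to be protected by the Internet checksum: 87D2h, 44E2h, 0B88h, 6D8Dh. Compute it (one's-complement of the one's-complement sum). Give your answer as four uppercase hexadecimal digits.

BA35

One's-complement addition (fold any carry out of bit 15 back into bit 0):
  0x87D2 + 0x44E2 = 0x0CCB4
  0xCCB4 + 0x0B88 = 0x0D83C
  0xD83C + 0x6D8D = 0x145C9 → wrap carry → 0x45CA
One's-complement sum = 0x45CA.
Checksum = ~0x45CA & 0xFFFF = 0xBA35.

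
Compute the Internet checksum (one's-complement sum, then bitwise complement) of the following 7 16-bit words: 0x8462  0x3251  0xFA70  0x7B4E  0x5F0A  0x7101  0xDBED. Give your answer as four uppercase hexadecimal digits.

One's-complement addition (fold any carry out of bit 15 back into bit 0):
  0x8462 + 0x3251 = 0x0B6B3
  0xB6B3 + 0xFA70 = 0x1B123 → wrap carry → 0xB124
  0xB124 + 0x7B4E = 0x12C72 → wrap carry → 0x2C73
  0x2C73 + 0x5F0A = 0x08B7D
  0x8B7D + 0x7101 = 0x0FC7E
  0xFC7E + 0xDBED = 0x1D86B → wrap carry → 0xD86C
One's-complement sum = 0xD86C.
Checksum = ~0xD86C & 0xFFFF = 0x2793.

2793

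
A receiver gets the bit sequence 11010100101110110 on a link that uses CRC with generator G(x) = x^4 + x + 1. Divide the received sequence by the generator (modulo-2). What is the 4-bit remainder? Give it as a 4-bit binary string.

1010

Modulo-2 division of 11010100101110110 by 10011:
  pos 0: 11010 XOR 10011 = 01001
  pos 1: 10011 XOR 10011 = 00000
  pos 8: 10111 XOR 10011 = 00100
  pos 10: 10001 XOR 10011 = 00010
Remainder = 1010 (nonzero — an error is detected).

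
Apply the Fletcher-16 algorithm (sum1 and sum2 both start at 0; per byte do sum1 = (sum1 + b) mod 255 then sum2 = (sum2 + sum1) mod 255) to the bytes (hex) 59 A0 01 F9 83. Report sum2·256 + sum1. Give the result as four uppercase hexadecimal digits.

BB78

Running sums (mod 255):
  after byte 0 (59): sum1=89, sum2=89
  after byte 1 (A0): sum1=249, sum2=83
  after byte 2 (01): sum1=250, sum2=78
  after byte 3 (F9): sum1=244, sum2=67
  after byte 4 (83): sum1=120, sum2=187
Checksum = sum2·256 + sum1 = 187·256 + 120 = 47992 = 0xBB78.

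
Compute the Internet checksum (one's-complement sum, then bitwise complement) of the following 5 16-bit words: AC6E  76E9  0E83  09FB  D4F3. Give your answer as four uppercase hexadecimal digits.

EF35

One's-complement addition (fold any carry out of bit 15 back into bit 0):
  0xAC6E + 0x76E9 = 0x12357 → wrap carry → 0x2358
  0x2358 + 0x0E83 = 0x031DB
  0x31DB + 0x09FB = 0x03BD6
  0x3BD6 + 0xD4F3 = 0x110C9 → wrap carry → 0x10CA
One's-complement sum = 0x10CA.
Checksum = ~0x10CA & 0xFFFF = 0xEF35.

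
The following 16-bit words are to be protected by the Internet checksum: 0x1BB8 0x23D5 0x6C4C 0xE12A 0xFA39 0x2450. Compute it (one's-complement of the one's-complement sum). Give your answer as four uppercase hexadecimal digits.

One's-complement addition (fold any carry out of bit 15 back into bit 0):
  0x1BB8 + 0x23D5 = 0x03F8D
  0x3F8D + 0x6C4C = 0x0ABD9
  0xABD9 + 0xE12A = 0x18D03 → wrap carry → 0x8D04
  0x8D04 + 0xFA39 = 0x1873D → wrap carry → 0x873E
  0x873E + 0x2450 = 0x0AB8E
One's-complement sum = 0xAB8E.
Checksum = ~0xAB8E & 0xFFFF = 0x5471.

5471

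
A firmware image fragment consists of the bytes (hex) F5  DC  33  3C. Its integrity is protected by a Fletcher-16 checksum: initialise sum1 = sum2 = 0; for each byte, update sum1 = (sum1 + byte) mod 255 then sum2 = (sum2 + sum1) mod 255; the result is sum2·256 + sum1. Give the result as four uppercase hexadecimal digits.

Running sums (mod 255):
  after byte 0 (F5): sum1=245, sum2=245
  after byte 1 (DC): sum1=210, sum2=200
  after byte 2 (33): sum1=6, sum2=206
  after byte 3 (3C): sum1=66, sum2=17
Checksum = sum2·256 + sum1 = 17·256 + 66 = 4418 = 0x1142.

1142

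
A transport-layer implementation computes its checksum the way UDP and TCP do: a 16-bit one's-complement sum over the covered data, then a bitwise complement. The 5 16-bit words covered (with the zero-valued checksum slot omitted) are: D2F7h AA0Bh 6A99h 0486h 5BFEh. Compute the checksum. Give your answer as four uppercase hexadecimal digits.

One's-complement addition (fold any carry out of bit 15 back into bit 0):
  0xD2F7 + 0xAA0B = 0x17D02 → wrap carry → 0x7D03
  0x7D03 + 0x6A99 = 0x0E79C
  0xE79C + 0x0486 = 0x0EC22
  0xEC22 + 0x5BFE = 0x14820 → wrap carry → 0x4821
One's-complement sum = 0x4821.
Checksum = ~0x4821 & 0xFFFF = 0xB7DE.

B7DE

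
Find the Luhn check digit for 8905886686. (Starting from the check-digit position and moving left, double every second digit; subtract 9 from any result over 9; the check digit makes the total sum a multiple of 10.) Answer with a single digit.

Partial digits right→left: 6 8 6 6 8 8 5 0 9 8
Double every second digit counting from the check-digit position (so the 1st, 3rd, 5th, ... of the partial from the right).
  doubled (with −9 where >9): 3 3 7 1 9 → sum 23
  kept as-is: 8 6 8 0 8 → sum 30
Total = 23 + 30 = 53.
Check digit = (10 − (53 mod 10)) mod 10 = 7.

7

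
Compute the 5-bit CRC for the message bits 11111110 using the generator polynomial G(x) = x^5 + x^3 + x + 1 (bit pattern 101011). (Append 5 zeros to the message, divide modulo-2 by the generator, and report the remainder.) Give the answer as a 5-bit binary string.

Append 5 zeros: 1111111000000. Divide by 101011 (XOR where the leading bit is 1):
  pos 0: 111111 XOR 101011 = 010100
  pos 1: 101001 XOR 101011 = 000010
  pos 5: 100000 XOR 101011 = 001011
  pos 7: 101100 XOR 101011 = 000111
Remainder (last 5 bits) = 00111. This is the CRC / FCS.

00111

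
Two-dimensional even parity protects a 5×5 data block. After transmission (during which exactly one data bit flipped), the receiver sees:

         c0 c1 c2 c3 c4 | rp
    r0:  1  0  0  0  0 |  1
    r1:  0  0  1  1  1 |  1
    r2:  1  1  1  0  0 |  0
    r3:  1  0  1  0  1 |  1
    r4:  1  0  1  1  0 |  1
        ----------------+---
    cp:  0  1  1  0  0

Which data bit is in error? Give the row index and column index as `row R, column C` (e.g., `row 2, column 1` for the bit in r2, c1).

row 2, column 2

Recompute each row's even parity and compare to rp:
  r0: data parity 1, sent rp 1 → ok
  r1: data parity 1, sent rp 1 → ok
  r2: data parity 1, sent rp 0 → mismatch
  r3: data parity 1, sent rp 1 → ok
  r4: data parity 1, sent rp 1 → ok
Recompute each column's even parity and compare to cp:
  c0: data parity 0, sent cp 0 → ok
  c1: data parity 1, sent cp 1 → ok
  c2: data parity 0, sent cp 1 → mismatch
  c3: data parity 0, sent cp 0 → ok
  c4: data parity 0, sent cp 0 → ok
Exactly one row (r2) and one column (c2) fail → the flipped bit is at their intersection.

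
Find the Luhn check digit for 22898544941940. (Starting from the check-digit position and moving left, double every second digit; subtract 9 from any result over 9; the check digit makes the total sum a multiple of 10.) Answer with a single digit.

Partial digits right→left: 0 4 9 1 4 9 4 4 5 8 9 8 2 2
Double every second digit counting from the check-digit position (so the 1st, 3rd, 5th, ... of the partial from the right).
  doubled (with −9 where >9): 0 9 8 8 1 9 4 → sum 39
  kept as-is: 4 1 9 4 8 8 2 → sum 36
Total = 39 + 36 = 75.
Check digit = (10 − (75 mod 10)) mod 10 = 5.

5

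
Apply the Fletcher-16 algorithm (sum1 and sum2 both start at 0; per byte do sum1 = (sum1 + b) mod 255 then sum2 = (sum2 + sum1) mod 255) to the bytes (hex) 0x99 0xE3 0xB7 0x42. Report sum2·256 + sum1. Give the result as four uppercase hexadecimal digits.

Running sums (mod 255):
  after byte 0 (0x99): sum1=153, sum2=153
  after byte 1 (0xE3): sum1=125, sum2=23
  after byte 2 (0xB7): sum1=53, sum2=76
  after byte 3 (0x42): sum1=119, sum2=195
Checksum = sum2·256 + sum1 = 195·256 + 119 = 50039 = 0xC377.

C377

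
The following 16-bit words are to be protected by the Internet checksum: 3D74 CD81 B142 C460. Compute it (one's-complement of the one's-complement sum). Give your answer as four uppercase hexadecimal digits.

One's-complement addition (fold any carry out of bit 15 back into bit 0):
  0x3D74 + 0xCD81 = 0x10AF5 → wrap carry → 0x0AF6
  0x0AF6 + 0xB142 = 0x0BC38
  0xBC38 + 0xC460 = 0x18098 → wrap carry → 0x8099
One's-complement sum = 0x8099.
Checksum = ~0x8099 & 0xFFFF = 0x7F66.

7F66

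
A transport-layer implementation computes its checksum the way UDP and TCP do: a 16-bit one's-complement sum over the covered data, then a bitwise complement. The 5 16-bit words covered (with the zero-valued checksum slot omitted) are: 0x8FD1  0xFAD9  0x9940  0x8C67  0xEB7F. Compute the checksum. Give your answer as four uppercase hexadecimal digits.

642C

One's-complement addition (fold any carry out of bit 15 back into bit 0):
  0x8FD1 + 0xFAD9 = 0x18AAA → wrap carry → 0x8AAB
  0x8AAB + 0x9940 = 0x123EB → wrap carry → 0x23EC
  0x23EC + 0x8C67 = 0x0B053
  0xB053 + 0xEB7F = 0x19BD2 → wrap carry → 0x9BD3
One's-complement sum = 0x9BD3.
Checksum = ~0x9BD3 & 0xFFFF = 0x642C.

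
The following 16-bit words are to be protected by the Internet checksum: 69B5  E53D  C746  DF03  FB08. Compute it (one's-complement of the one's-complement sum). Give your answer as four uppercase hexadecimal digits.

0FB9

One's-complement addition (fold any carry out of bit 15 back into bit 0):
  0x69B5 + 0xE53D = 0x14EF2 → wrap carry → 0x4EF3
  0x4EF3 + 0xC746 = 0x11639 → wrap carry → 0x163A
  0x163A + 0xDF03 = 0x0F53D
  0xF53D + 0xFB08 = 0x1F045 → wrap carry → 0xF046
One's-complement sum = 0xF046.
Checksum = ~0xF046 & 0xFFFF = 0x0FB9.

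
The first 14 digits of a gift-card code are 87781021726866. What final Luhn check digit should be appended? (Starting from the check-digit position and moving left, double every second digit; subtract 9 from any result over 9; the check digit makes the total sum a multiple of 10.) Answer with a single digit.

Partial digits right→left: 6 6 8 6 2 7 1 2 0 1 8 7 7 8
Double every second digit counting from the check-digit position (so the 1st, 3rd, 5th, ... of the partial from the right).
  doubled (with −9 where >9): 3 7 4 2 0 7 5 → sum 28
  kept as-is: 6 6 7 2 1 7 8 → sum 37
Total = 28 + 37 = 65.
Check digit = (10 − (65 mod 10)) mod 10 = 5.

5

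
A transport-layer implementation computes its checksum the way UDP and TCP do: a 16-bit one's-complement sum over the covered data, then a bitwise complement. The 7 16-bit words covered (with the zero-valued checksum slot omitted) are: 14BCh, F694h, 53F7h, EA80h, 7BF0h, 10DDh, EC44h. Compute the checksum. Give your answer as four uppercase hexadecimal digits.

One's-complement addition (fold any carry out of bit 15 back into bit 0):
  0x14BC + 0xF694 = 0x10B50 → wrap carry → 0x0B51
  0x0B51 + 0x53F7 = 0x05F48
  0x5F48 + 0xEA80 = 0x149C8 → wrap carry → 0x49C9
  0x49C9 + 0x7BF0 = 0x0C5B9
  0xC5B9 + 0x10DD = 0x0D696
  0xD696 + 0xEC44 = 0x1C2DA → wrap carry → 0xC2DB
One's-complement sum = 0xC2DB.
Checksum = ~0xC2DB & 0xFFFF = 0x3D24.

3D24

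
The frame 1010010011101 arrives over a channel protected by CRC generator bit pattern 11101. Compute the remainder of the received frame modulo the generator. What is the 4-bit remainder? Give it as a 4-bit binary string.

Modulo-2 division of 1010010011101 by 11101:
  pos 0: 10100 XOR 11101 = 01001
  pos 1: 10011 XOR 11101 = 01110
  pos 2: 11100 XOR 11101 = 00001
  pos 6: 10111 XOR 11101 = 01010
  pos 7: 10100 XOR 11101 = 01001
  pos 8: 10011 XOR 11101 = 01110
Remainder = 1110 (nonzero — an error is detected).

1110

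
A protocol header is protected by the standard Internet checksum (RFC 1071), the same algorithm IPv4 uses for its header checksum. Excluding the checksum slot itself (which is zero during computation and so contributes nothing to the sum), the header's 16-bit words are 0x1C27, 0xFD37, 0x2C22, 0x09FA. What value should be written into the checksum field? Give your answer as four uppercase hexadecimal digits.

B084

One's-complement addition (fold any carry out of bit 15 back into bit 0):
  0x1C27 + 0xFD37 = 0x1195E → wrap carry → 0x195F
  0x195F + 0x2C22 = 0x04581
  0x4581 + 0x09FA = 0x04F7B
One's-complement sum = 0x4F7B.
Checksum = ~0x4F7B & 0xFFFF = 0xB084.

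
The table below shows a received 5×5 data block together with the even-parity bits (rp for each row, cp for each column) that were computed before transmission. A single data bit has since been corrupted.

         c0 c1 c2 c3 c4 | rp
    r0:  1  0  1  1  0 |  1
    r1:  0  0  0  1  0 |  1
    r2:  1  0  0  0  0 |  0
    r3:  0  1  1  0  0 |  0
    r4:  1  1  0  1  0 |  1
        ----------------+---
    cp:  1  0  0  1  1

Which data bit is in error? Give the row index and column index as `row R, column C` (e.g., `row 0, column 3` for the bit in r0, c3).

Recompute each row's even parity and compare to rp:
  r0: data parity 1, sent rp 1 → ok
  r1: data parity 1, sent rp 1 → ok
  r2: data parity 1, sent rp 0 → mismatch
  r3: data parity 0, sent rp 0 → ok
  r4: data parity 1, sent rp 1 → ok
Recompute each column's even parity and compare to cp:
  c0: data parity 1, sent cp 1 → ok
  c1: data parity 0, sent cp 0 → ok
  c2: data parity 0, sent cp 0 → ok
  c3: data parity 1, sent cp 1 → ok
  c4: data parity 0, sent cp 1 → mismatch
Exactly one row (r2) and one column (c4) fail → the flipped bit is at their intersection.

row 2, column 4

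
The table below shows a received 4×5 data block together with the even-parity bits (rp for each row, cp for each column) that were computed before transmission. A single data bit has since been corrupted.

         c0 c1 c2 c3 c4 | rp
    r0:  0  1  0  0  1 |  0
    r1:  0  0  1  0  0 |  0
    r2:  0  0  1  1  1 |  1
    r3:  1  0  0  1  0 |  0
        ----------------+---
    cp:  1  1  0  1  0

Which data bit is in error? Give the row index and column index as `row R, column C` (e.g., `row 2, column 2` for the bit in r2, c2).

row 1, column 3

Recompute each row's even parity and compare to rp:
  r0: data parity 0, sent rp 0 → ok
  r1: data parity 1, sent rp 0 → mismatch
  r2: data parity 1, sent rp 1 → ok
  r3: data parity 0, sent rp 0 → ok
Recompute each column's even parity and compare to cp:
  c0: data parity 1, sent cp 1 → ok
  c1: data parity 1, sent cp 1 → ok
  c2: data parity 0, sent cp 0 → ok
  c3: data parity 0, sent cp 1 → mismatch
  c4: data parity 0, sent cp 0 → ok
Exactly one row (r1) and one column (c3) fail → the flipped bit is at their intersection.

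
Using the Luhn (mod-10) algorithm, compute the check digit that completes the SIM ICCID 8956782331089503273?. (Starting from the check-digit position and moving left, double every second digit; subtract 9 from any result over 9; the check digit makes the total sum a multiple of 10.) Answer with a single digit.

8

Partial digits right→left: 3 7 2 3 0 5 9 8 0 1 3 3 2 8 7 6 5 9 8
Double every second digit counting from the check-digit position (so the 1st, 3rd, 5th, ... of the partial from the right).
  doubled (with −9 where >9): 6 4 0 9 0 6 4 5 1 7 → sum 42
  kept as-is: 7 3 5 8 1 3 8 6 9 → sum 50
Total = 42 + 50 = 92.
Check digit = (10 − (92 mod 10)) mod 10 = 8.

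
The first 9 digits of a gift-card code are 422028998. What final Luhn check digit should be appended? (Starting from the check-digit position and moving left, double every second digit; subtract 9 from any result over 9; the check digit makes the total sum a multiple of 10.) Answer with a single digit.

9

Partial digits right→left: 8 9 9 8 2 0 2 2 4
Double every second digit counting from the check-digit position (so the 1st, 3rd, 5th, ... of the partial from the right).
  doubled (with −9 where >9): 7 9 4 4 8 → sum 32
  kept as-is: 9 8 0 2 → sum 19
Total = 32 + 19 = 51.
Check digit = (10 − (51 mod 10)) mod 10 = 9.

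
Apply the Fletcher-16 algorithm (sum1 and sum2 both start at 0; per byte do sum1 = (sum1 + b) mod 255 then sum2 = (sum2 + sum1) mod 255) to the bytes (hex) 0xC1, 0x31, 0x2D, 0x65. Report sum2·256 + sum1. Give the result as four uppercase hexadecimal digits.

Running sums (mod 255):
  after byte 0 (0xC1): sum1=193, sum2=193
  after byte 1 (0x31): sum1=242, sum2=180
  after byte 2 (0x2D): sum1=32, sum2=212
  after byte 3 (0x65): sum1=133, sum2=90
Checksum = sum2·256 + sum1 = 90·256 + 133 = 23173 = 0x5A85.

5A85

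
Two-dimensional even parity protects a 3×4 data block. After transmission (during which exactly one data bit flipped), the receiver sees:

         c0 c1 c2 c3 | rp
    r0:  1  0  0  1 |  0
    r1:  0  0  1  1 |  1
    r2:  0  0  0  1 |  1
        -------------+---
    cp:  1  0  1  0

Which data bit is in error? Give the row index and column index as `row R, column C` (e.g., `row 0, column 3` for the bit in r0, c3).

row 1, column 3

Recompute each row's even parity and compare to rp:
  r0: data parity 0, sent rp 0 → ok
  r1: data parity 0, sent rp 1 → mismatch
  r2: data parity 1, sent rp 1 → ok
Recompute each column's even parity and compare to cp:
  c0: data parity 1, sent cp 1 → ok
  c1: data parity 0, sent cp 0 → ok
  c2: data parity 1, sent cp 1 → ok
  c3: data parity 1, sent cp 0 → mismatch
Exactly one row (r1) and one column (c3) fail → the flipped bit is at their intersection.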